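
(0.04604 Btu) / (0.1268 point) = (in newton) 1.086e+06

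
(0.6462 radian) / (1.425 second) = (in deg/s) 25.98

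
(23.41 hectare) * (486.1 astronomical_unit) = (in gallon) 4.497e+21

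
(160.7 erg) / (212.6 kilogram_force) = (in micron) 0.007708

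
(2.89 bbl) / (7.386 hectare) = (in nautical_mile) 3.359e-09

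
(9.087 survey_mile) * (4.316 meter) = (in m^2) 6.312e+04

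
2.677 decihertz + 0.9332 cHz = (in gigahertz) 2.77e-10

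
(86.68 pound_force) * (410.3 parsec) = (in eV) 3.047e+40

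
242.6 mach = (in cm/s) 8.261e+06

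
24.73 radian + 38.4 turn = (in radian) 266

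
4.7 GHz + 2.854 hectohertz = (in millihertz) 4.7e+12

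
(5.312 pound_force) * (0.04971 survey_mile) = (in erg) 1.89e+10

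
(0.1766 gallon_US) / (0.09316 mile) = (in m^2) 4.459e-06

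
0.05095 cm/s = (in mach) 1.496e-06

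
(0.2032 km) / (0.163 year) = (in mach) 1.161e-07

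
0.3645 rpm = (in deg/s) 2.187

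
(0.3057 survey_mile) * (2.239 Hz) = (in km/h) 3966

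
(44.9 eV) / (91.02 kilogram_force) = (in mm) 8.059e-18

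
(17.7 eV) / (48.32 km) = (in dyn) 5.869e-18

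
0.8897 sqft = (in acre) 2.042e-05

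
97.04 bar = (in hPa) 9.704e+04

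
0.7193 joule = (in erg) 7.193e+06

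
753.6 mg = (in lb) 0.001661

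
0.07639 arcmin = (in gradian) 0.001415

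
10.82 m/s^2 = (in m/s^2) 10.82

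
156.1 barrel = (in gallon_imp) 5459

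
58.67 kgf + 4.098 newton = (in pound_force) 130.3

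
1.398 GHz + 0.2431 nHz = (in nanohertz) 1.398e+18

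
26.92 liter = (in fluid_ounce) 910.3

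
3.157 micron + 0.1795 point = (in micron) 66.48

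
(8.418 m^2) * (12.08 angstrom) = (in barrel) 6.396e-08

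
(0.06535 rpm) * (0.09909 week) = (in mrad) 4.101e+05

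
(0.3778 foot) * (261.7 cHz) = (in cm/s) 30.14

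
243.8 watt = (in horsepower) 0.3269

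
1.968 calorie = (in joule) 8.234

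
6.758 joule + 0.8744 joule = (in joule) 7.632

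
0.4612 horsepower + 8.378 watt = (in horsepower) 0.4724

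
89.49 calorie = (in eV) 2.337e+21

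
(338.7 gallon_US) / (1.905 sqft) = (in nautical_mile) 0.003912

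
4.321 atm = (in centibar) 437.8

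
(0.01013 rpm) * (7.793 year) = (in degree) 1.494e+07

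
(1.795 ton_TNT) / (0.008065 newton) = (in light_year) 9.843e-05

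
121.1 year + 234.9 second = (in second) 3.819e+09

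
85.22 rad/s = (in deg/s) 4883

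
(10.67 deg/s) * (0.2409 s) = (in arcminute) 154.2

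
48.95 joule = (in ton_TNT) 1.17e-08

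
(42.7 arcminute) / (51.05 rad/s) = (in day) 2.816e-09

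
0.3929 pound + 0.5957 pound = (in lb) 0.9886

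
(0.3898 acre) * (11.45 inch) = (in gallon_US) 1.212e+05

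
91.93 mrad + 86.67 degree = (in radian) 1.605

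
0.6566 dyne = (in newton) 6.566e-06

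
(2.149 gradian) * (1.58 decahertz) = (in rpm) 5.093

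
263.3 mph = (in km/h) 423.7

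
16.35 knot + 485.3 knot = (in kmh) 929.1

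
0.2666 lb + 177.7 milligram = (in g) 121.1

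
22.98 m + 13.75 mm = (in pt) 6.518e+04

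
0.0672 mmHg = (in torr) 0.0672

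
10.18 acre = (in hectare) 4.12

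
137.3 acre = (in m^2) 5.556e+05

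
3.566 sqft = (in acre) 8.186e-05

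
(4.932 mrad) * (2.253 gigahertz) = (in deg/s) 6.367e+08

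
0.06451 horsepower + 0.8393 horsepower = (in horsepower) 0.9038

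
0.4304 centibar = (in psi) 0.06242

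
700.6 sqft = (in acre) 0.01608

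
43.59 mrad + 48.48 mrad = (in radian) 0.09207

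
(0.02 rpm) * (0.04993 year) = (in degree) 1.89e+05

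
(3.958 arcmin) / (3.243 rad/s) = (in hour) 9.862e-08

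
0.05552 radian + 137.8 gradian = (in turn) 0.3533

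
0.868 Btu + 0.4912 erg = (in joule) 915.8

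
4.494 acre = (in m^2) 1.819e+04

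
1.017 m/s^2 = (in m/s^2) 1.017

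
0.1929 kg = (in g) 192.9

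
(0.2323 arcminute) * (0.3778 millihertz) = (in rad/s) 2.553e-08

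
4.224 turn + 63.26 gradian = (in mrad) 2.753e+04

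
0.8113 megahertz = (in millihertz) 8.113e+08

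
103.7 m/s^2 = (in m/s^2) 103.7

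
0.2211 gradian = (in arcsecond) 716.4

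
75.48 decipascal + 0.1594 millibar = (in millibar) 0.2349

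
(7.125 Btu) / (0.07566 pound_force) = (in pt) 6.331e+07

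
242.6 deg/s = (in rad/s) 4.234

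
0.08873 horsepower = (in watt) 66.17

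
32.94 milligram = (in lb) 7.262e-05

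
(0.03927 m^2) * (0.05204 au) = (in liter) 3.057e+11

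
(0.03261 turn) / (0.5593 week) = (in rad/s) 6.057e-07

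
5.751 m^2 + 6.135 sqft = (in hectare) 0.0006321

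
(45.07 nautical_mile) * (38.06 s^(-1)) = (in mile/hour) 7.106e+06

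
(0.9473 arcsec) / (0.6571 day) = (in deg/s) 4.635e-09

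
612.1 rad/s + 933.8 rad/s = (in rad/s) 1546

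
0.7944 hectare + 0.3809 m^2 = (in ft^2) 8.551e+04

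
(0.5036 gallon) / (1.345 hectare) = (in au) 9.474e-19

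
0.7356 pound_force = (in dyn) 3.272e+05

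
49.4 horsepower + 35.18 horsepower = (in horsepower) 84.58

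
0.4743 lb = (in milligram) 2.151e+05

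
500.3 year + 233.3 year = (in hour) 6.426e+06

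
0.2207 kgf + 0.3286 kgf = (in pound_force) 1.211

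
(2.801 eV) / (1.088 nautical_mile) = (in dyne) 2.227e-17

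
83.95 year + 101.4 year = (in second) 5.845e+09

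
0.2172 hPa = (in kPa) 0.02172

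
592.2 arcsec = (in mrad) 2.871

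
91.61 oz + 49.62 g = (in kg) 2.647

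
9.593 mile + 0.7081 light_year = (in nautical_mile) 3.617e+12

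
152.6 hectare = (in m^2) 1.526e+06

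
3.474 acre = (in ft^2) 1.513e+05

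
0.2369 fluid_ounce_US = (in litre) 0.007006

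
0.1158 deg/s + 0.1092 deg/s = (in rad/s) 0.003927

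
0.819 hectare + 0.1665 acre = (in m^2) 8864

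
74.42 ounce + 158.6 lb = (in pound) 163.3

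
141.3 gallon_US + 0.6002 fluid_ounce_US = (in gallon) 141.3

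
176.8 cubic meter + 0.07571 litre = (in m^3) 176.8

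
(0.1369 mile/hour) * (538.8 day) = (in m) 2.849e+06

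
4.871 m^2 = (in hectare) 0.0004871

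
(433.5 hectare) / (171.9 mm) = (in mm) 2.522e+10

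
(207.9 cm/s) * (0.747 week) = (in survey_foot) 3.082e+06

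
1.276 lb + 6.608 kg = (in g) 7187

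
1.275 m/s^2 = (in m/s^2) 1.275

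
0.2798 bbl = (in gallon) 11.75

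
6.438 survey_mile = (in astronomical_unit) 6.926e-08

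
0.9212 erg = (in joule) 9.212e-08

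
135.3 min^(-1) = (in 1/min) 135.3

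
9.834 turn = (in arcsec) 1.274e+07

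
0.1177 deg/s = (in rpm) 0.01962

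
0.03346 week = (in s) 2.024e+04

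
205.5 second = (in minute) 3.425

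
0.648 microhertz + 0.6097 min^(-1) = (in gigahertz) 1.016e-11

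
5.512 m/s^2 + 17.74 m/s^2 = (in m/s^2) 23.25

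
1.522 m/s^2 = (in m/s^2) 1.522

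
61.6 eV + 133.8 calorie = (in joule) 559.8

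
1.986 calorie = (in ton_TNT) 1.986e-09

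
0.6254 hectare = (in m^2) 6254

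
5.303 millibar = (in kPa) 0.5303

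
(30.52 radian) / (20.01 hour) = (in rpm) 0.004046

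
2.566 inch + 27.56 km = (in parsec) 8.932e-13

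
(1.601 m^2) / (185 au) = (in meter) 5.785e-14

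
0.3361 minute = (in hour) 0.005602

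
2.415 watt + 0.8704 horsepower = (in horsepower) 0.8736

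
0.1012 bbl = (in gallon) 4.25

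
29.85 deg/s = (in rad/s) 0.521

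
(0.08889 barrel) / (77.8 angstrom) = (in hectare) 181.7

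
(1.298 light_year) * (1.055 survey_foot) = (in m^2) 3.949e+15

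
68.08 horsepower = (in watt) 5.077e+04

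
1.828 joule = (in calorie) 0.4369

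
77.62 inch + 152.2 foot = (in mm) 4.836e+04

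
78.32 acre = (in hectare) 31.69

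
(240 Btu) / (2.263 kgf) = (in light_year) 1.206e-12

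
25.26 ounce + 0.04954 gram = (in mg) 7.162e+05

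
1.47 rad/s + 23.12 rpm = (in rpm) 37.16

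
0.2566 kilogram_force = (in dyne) 2.516e+05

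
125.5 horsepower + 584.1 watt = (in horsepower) 126.3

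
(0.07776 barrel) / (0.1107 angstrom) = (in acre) 2.76e+05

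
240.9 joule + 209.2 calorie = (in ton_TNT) 2.668e-07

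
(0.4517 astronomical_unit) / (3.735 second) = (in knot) 3.517e+10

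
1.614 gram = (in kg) 0.001614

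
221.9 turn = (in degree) 7.988e+04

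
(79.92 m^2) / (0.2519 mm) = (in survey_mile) 197.1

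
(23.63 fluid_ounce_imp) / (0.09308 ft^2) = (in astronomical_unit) 5.19e-13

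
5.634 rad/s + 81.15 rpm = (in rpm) 135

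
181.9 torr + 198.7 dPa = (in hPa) 242.7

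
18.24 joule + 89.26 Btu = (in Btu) 89.28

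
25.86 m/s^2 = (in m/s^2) 25.86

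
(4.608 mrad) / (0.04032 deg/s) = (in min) 0.1091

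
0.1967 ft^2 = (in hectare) 1.827e-06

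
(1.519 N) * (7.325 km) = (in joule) 1.113e+04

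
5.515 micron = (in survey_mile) 3.427e-09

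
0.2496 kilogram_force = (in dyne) 2.448e+05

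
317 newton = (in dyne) 3.17e+07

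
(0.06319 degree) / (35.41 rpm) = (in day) 3.442e-09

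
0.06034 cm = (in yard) 0.0006599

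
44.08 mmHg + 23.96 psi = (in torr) 1283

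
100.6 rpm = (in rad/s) 10.53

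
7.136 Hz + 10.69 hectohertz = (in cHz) 1.076e+05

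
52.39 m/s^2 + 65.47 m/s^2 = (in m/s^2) 117.9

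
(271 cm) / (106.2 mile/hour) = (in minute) 0.0009514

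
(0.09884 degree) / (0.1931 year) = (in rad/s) 2.833e-10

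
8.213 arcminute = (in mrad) 2.389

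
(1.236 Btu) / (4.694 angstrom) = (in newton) 2.778e+12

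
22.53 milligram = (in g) 0.02253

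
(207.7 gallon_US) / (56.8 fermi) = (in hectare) 1.384e+09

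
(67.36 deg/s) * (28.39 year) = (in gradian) 6.701e+10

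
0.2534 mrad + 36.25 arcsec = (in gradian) 0.02732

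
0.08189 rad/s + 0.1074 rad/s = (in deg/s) 10.85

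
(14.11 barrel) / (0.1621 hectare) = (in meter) 0.001384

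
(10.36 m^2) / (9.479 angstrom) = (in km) 1.093e+07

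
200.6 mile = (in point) 9.151e+08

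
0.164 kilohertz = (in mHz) 1.64e+05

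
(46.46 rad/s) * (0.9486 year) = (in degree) 7.963e+10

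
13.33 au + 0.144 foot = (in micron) 1.994e+18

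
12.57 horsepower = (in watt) 9373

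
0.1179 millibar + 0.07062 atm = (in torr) 53.76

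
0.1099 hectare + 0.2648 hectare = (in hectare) 0.3747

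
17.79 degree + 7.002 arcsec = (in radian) 0.3105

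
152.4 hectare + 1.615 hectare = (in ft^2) 1.658e+07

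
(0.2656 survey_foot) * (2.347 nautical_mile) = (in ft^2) 3788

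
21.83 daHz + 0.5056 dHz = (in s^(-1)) 218.4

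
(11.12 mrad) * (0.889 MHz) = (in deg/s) 5.664e+05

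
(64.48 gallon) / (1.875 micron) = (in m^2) 1.302e+05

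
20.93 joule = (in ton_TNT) 5.002e-09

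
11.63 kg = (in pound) 25.64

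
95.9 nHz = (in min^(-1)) 5.754e-06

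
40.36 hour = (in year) 0.004607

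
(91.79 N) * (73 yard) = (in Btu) 5.807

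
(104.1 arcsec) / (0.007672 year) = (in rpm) 1.992e-08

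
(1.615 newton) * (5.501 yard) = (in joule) 8.124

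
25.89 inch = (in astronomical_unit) 4.396e-12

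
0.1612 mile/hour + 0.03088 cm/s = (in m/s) 0.07237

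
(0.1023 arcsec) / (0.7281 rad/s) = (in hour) 1.892e-10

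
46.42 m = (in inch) 1828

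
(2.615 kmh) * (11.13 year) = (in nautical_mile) 1.377e+05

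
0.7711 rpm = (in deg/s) 4.627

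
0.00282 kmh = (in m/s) 0.0007833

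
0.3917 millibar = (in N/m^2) 39.17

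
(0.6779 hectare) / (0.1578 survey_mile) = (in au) 1.784e-10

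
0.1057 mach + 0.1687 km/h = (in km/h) 129.7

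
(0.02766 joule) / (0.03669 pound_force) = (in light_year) 1.791e-17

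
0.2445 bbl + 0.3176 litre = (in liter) 39.19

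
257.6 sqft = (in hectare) 0.002393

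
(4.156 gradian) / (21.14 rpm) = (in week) 4.876e-08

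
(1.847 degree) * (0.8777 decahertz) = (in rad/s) 0.2829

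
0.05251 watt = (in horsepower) 7.042e-05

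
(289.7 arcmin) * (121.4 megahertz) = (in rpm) 9.769e+07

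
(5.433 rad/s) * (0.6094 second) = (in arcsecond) 6.829e+05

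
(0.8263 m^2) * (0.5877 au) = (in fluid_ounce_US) 2.456e+15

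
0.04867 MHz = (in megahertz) 0.04867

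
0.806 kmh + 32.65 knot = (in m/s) 17.02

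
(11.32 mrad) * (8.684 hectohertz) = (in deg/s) 563.2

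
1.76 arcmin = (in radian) 0.000512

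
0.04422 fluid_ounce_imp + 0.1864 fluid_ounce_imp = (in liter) 0.006553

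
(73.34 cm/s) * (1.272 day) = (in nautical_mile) 43.52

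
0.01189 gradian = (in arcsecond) 38.52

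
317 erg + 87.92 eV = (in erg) 317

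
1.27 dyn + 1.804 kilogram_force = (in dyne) 1.769e+06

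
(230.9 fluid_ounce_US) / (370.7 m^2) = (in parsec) 5.97e-22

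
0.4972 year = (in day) 181.5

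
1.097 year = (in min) 5.766e+05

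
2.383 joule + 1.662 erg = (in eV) 1.487e+19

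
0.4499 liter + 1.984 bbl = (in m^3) 0.3159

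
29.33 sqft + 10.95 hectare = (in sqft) 1.179e+06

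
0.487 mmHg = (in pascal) 64.93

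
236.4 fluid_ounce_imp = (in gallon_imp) 1.478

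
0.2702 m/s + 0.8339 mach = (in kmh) 1023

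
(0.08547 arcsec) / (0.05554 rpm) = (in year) 2.259e-12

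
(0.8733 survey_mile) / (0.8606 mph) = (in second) 3653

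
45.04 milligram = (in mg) 45.04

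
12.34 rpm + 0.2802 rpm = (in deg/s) 75.72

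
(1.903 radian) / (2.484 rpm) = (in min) 0.1219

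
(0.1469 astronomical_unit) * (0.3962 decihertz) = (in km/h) 3.134e+09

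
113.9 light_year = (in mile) 6.696e+14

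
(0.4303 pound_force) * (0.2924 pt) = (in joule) 0.0001974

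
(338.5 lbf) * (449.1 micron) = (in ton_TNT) 1.616e-10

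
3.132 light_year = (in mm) 2.963e+19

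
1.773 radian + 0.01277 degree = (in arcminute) 6096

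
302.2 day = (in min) 4.352e+05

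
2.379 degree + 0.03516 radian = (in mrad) 76.68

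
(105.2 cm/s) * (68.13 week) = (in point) 1.229e+11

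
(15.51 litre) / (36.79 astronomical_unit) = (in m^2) 2.818e-15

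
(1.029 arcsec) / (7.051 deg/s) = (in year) 1.285e-12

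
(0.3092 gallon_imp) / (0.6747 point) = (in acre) 0.001459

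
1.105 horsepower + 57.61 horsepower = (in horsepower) 58.72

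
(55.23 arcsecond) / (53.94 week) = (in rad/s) 8.208e-12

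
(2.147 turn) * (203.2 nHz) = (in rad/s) 2.741e-06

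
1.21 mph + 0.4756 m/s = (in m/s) 1.017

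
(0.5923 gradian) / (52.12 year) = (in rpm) 5.405e-11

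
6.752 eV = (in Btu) 1.025e-21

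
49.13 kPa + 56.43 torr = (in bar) 0.5665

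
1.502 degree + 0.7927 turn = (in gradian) 318.7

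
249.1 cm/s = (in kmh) 8.968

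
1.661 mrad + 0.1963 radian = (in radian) 0.198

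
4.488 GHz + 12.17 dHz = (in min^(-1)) 2.693e+11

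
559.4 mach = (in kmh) 6.857e+05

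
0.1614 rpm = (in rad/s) 0.0169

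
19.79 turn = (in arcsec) 2.565e+07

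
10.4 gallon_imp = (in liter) 47.28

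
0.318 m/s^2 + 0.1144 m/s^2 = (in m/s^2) 0.4324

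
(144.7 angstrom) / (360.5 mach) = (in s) 1.179e-13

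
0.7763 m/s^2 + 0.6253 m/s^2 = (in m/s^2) 1.402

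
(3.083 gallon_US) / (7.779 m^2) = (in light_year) 1.586e-19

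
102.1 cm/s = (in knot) 1.985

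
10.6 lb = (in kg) 4.808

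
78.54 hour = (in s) 2.827e+05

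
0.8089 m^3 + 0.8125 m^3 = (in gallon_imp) 356.7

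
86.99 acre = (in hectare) 35.2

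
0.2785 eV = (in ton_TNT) 1.066e-29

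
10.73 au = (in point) 4.55e+15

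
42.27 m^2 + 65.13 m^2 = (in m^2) 107.4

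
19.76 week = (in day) 138.3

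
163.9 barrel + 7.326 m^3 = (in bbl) 210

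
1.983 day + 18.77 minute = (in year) 0.005469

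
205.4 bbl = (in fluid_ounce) 1.104e+06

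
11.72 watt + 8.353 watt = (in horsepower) 0.02692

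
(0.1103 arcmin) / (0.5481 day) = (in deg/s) 3.882e-08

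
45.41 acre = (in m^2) 1.838e+05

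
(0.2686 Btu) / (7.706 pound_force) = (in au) 5.526e-11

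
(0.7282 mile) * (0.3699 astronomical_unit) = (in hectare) 6.485e+09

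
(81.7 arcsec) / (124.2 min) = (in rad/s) 5.315e-08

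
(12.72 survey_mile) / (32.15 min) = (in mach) 0.03117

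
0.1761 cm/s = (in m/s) 0.001761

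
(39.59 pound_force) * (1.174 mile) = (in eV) 2.077e+24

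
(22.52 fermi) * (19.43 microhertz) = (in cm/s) 4.376e-17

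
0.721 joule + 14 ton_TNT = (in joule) 5.858e+10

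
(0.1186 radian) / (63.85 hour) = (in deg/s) 2.956e-05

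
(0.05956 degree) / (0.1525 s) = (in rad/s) 0.006817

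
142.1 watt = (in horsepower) 0.1906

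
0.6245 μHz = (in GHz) 6.245e-16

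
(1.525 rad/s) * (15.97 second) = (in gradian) 1550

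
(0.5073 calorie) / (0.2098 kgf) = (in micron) 1.032e+06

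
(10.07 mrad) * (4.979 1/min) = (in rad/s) 0.0008356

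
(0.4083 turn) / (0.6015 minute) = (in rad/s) 0.07108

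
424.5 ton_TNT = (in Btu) 1.683e+09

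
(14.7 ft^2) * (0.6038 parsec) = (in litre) 2.544e+19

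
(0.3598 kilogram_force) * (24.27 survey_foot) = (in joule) 26.1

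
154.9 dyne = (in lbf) 0.0003482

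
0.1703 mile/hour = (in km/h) 0.2741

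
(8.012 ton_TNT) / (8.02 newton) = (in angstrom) 4.18e+19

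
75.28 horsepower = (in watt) 5.614e+04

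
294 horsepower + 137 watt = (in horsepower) 294.2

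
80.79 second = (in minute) 1.347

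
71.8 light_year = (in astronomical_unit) 4.541e+06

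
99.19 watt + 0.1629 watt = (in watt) 99.35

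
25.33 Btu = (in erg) 2.672e+11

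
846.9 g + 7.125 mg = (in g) 846.9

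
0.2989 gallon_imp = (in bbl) 0.008547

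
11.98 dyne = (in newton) 0.0001198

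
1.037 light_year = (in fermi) 9.811e+30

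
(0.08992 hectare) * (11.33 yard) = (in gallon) 2.461e+06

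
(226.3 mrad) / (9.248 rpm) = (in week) 3.864e-07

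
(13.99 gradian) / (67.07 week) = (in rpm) 5.173e-08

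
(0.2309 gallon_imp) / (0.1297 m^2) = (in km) 8.093e-06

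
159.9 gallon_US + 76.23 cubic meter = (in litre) 7.684e+04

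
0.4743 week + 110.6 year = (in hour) 9.689e+05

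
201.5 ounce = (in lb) 12.59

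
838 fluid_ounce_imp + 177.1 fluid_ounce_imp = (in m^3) 0.02884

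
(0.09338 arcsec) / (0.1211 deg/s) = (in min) 3.57e-06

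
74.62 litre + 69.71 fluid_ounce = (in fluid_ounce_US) 2593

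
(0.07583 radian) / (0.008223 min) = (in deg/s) 8.806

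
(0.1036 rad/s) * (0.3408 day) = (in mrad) 3.051e+06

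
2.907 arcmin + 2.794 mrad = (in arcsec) 750.7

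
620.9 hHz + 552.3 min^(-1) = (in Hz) 6.21e+04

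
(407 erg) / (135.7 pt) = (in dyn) 85.02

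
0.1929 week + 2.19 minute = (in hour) 32.44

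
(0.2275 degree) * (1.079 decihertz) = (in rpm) 0.004091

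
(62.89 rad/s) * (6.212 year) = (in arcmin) 4.235e+13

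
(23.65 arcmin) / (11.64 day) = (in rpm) 6.532e-08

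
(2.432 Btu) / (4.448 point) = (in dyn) 1.635e+11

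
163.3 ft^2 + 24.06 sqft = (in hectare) 0.001741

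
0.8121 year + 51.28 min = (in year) 0.8122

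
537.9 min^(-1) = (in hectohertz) 0.08965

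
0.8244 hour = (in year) 9.411e-05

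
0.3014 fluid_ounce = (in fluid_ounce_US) 0.3014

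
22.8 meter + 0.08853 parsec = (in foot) 8.962e+15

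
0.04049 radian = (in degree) 2.32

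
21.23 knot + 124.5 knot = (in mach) 0.2202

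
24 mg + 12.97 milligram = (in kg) 3.697e-05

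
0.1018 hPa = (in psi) 0.001476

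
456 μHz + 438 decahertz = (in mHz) 4.38e+06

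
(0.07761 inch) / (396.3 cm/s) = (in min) 8.29e-06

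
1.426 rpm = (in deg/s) 8.556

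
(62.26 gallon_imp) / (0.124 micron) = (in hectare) 228.3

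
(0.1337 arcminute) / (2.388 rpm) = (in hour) 4.32e-08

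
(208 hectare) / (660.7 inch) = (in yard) 1.355e+05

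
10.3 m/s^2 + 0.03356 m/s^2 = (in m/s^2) 10.33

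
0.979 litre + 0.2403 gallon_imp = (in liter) 2.071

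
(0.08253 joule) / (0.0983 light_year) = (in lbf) 1.995e-17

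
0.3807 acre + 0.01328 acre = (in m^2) 1594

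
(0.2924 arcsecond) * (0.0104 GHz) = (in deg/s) 844.7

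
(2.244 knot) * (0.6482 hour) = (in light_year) 2.847e-13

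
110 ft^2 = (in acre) 0.002525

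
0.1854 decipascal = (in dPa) 0.1854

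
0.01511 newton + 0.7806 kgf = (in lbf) 1.724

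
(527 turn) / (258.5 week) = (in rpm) 0.0002023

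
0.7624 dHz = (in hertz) 0.07624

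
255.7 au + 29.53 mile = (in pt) 1.084e+17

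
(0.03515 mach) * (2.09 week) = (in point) 4.288e+10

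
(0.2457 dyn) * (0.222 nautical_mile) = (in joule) 0.00101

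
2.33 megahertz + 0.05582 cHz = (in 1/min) 1.398e+08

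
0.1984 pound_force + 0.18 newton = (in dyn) 1.063e+05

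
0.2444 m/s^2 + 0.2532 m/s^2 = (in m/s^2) 0.4976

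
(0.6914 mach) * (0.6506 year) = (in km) 4.83e+06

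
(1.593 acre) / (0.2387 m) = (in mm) 2.701e+07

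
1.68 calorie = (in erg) 7.029e+07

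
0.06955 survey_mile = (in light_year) 1.183e-14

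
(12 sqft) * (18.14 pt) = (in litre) 7.134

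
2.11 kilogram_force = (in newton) 20.69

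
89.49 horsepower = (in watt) 6.673e+04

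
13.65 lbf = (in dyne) 6.072e+06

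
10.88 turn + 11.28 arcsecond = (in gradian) 4352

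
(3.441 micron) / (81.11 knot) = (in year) 2.615e-15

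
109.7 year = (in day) 4.004e+04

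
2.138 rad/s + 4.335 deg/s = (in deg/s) 126.8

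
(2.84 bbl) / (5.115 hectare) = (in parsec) 2.861e-22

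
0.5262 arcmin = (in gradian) 0.009744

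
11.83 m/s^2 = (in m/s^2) 11.83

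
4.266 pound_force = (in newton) 18.98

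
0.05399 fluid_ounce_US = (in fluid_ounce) 0.05399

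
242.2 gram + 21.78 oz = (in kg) 0.8597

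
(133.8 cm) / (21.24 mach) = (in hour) 5.139e-08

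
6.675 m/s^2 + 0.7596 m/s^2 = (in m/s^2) 7.435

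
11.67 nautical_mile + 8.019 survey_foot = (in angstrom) 2.162e+14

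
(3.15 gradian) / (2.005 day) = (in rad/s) 2.856e-07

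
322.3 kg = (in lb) 710.5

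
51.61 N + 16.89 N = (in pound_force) 15.4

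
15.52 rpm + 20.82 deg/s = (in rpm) 18.99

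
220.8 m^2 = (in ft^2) 2377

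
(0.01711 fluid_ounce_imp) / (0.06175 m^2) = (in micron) 7.873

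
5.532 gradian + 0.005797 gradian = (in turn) 0.01384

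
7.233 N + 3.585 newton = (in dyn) 1.082e+06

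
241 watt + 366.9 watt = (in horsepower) 0.8152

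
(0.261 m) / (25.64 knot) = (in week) 3.272e-08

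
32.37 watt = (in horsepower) 0.04341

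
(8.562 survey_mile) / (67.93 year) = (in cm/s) 0.0006432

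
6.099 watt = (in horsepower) 0.008179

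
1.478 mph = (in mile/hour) 1.478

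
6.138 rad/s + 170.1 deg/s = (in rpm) 86.96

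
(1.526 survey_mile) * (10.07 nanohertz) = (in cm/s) 0.002473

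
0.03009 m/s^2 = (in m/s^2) 0.03009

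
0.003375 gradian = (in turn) 8.438e-06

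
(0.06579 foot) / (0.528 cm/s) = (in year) 1.204e-07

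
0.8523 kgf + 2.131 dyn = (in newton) 8.358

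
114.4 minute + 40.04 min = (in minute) 154.4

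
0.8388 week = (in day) 5.872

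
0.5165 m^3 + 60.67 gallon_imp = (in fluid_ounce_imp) 2.789e+04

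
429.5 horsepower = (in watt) 3.203e+05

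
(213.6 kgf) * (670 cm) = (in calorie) 3354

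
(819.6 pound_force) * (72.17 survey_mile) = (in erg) 4.234e+15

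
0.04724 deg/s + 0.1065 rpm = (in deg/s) 0.6862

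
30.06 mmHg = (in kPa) 4.008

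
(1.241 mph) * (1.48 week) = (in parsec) 1.609e-11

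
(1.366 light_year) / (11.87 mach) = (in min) 5.329e+10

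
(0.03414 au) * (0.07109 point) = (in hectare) 12.81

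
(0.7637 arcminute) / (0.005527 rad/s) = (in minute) 0.0006699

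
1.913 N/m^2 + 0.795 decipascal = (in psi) 0.000289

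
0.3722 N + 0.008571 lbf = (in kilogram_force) 0.04184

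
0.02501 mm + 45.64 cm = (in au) 3.051e-12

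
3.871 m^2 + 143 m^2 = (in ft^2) 1581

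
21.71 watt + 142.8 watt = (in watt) 164.5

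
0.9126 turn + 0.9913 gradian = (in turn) 0.9151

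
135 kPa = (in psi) 19.58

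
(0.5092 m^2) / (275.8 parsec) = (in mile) 3.718e-23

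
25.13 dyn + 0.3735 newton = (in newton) 0.3738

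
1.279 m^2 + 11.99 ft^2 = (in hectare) 0.0002393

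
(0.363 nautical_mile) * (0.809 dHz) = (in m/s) 54.39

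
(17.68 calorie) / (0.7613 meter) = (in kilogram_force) 9.908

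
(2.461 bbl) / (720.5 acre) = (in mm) 0.0001342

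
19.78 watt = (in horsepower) 0.02653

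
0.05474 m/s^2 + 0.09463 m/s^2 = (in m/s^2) 0.1494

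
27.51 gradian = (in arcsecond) 8.913e+04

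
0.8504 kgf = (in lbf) 1.875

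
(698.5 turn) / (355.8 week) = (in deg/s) 0.001169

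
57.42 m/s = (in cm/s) 5742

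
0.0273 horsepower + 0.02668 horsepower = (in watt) 40.25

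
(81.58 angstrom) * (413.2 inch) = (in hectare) 8.562e-12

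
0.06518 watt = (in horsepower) 8.741e-05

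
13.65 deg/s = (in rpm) 2.275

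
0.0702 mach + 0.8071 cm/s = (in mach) 0.07022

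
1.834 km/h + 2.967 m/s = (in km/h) 12.52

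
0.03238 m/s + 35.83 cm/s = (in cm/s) 39.07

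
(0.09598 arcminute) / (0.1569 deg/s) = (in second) 0.0102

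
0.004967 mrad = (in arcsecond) 1.025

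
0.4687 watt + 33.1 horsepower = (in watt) 2.468e+04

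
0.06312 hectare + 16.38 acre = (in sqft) 7.203e+05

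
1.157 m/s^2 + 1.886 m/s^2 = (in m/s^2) 3.043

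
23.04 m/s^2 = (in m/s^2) 23.04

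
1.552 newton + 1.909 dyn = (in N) 1.552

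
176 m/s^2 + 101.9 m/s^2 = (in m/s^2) 277.9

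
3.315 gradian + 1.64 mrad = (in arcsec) 1.108e+04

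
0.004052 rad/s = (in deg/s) 0.2322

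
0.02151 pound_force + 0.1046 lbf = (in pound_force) 0.1261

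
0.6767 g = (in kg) 0.0006767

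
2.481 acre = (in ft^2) 1.081e+05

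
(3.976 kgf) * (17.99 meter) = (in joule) 701.5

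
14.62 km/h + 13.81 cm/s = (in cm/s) 419.9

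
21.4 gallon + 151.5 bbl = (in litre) 2.417e+04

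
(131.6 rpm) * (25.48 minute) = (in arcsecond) 4.346e+09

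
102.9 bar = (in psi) 1492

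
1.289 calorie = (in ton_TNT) 1.289e-09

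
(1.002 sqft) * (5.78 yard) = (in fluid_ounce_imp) 1.732e+04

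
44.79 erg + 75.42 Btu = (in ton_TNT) 1.902e-05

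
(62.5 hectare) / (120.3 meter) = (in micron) 5.195e+09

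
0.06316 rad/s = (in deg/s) 3.619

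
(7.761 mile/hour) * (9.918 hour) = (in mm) 1.239e+08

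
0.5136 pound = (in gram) 233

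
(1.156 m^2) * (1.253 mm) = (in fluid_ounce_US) 48.98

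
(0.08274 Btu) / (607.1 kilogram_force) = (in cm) 1.466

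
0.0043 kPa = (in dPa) 43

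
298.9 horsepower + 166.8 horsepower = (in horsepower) 465.7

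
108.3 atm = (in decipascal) 1.097e+08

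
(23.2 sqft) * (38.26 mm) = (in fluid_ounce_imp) 2902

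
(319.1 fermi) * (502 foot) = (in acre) 1.207e-14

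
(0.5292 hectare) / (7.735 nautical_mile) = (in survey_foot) 1.212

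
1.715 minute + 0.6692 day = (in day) 0.6704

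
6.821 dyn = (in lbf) 1.533e-05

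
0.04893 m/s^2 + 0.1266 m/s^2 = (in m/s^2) 0.1755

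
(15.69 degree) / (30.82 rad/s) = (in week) 1.469e-08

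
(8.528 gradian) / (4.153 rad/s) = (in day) 3.733e-07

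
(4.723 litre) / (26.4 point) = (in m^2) 0.5071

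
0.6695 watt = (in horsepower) 0.0008978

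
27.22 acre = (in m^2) 1.102e+05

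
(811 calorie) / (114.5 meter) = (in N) 29.64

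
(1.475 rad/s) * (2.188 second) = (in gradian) 205.5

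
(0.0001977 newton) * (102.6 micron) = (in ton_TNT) 4.848e-18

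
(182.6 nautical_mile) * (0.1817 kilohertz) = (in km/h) 2.212e+08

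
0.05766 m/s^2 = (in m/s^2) 0.05766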